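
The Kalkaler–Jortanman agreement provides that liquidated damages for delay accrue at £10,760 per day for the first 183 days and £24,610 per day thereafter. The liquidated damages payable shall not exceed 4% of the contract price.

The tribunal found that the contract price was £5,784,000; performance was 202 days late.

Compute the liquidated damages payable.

£231,360

First 183 days: 183 × £10,760 = £1,969,080
Remaining days: (202 − 183) × £24,610 = £467,590
Accrued per-day damages: £1,969,080 + £467,590 = £2,436,670
Cap: 4% of £5,784,000 = £231,360
Cap at £231,360: £2,436,670 exceeds the cap → £231,360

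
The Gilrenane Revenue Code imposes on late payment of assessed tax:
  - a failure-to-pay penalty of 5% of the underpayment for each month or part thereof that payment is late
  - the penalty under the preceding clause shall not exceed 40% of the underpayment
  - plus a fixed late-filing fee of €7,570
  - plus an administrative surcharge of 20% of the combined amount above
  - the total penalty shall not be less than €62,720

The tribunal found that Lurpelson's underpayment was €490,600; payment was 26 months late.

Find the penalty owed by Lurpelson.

€244,572

Accrued rate: 5% × 26 = 130%, capped at 40% → 40%
Failure-to-pay penalty: 40% of €490,600 = €196,240
Penalty before surcharge: €196,240 + €7,570 = €203,810
Administrative surcharge: 20% of €203,810 = €40,762
Total penalty: €203,810 + €40,762 = €244,572
Minimum €62,720: €244,572 meets the minimum, no increase.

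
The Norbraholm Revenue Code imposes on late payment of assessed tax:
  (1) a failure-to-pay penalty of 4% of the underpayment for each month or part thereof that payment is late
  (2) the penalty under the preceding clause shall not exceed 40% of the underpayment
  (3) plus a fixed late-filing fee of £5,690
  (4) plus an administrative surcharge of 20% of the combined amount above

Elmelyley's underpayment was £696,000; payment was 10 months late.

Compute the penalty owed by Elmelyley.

£340,908

Accrued rate: 4% × 10 = 40%, capped at 40% → 40%
Failure-to-pay penalty: 40% of £696,000 = £278,400
Penalty before surcharge: £278,400 + £5,690 = £284,090
Administrative surcharge: 20% of £284,090 = £56,818
Total penalty: £284,090 + £56,818 = £340,908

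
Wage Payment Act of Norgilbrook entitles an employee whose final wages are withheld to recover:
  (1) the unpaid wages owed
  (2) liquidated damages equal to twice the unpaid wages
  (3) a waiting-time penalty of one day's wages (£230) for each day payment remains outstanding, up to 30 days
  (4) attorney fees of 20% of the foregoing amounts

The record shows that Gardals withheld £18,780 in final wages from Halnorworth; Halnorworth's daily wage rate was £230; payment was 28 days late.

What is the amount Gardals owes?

Doubled: 2 × £18,780 = £37,560
Penalty days: min(28, 30) = 28
Waiting-time penalty: 28 × £230 = £6,440
Subtotal: £18,780 + £37,560 + £6,440 = £62,780
Attorney fees: 20% of £62,780 = £12,556
Total award: £62,780 + £12,556 = £75,336

Total award: £75,336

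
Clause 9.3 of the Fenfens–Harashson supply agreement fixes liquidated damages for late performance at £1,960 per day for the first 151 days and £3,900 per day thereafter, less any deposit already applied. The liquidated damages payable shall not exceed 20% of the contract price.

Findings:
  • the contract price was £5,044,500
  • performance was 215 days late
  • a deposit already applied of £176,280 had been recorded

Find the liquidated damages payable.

First 151 days: 151 × £1,960 = £295,960
Remaining days: (215 − 151) × £3,900 = £249,600
Accrued per-day damages: £295,960 + £249,600 = £545,560
Less deposit already applied: £545,560 − £176,280 = £369,280
Cap: 20% of £5,044,500 = £1,008,900
Cap at £1,008,900: £369,280 is within the cap, no reduction.

£369,280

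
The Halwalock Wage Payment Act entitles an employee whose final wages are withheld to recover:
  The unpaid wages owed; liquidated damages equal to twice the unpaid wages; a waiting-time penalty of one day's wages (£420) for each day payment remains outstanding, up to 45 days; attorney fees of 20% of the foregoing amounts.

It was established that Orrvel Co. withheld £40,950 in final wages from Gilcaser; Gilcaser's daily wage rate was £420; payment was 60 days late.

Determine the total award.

£170,100

Doubled: 2 × £40,950 = £81,900
Penalty days: min(60, 45) = 45
Waiting-time penalty: 45 × £420 = £18,900
Subtotal: £40,950 + £81,900 + £18,900 = £141,750
Attorney fees: 20% of £141,750 = £28,350
Total award: £141,750 + £28,350 = £170,100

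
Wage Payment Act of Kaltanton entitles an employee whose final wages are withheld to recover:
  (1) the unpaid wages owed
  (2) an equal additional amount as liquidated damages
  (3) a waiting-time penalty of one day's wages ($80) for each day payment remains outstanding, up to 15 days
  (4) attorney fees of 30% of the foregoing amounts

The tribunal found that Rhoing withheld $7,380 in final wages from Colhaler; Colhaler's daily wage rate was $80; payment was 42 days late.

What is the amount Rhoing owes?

Liquidated damages (equal amount): $7,380
Penalty days: min(42, 15) = 15
Waiting-time penalty: 15 × $80 = $1,200
Subtotal: $7,380 + $7,380 + $1,200 = $15,960
Attorney fees: 30% of $15,960 = $4,788
Total award: $15,960 + $4,788 = $20,748

$20,748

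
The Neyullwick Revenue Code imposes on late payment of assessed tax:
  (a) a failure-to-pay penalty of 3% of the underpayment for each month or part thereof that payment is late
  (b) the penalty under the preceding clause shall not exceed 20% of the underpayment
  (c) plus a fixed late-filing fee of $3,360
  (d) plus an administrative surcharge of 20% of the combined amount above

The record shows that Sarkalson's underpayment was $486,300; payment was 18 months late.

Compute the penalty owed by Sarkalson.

Accrued rate: 3% × 18 = 54%, capped at 20% → 20%
Failure-to-pay penalty: 20% of $486,300 = $97,260
Penalty before surcharge: $97,260 + $3,360 = $100,620
Administrative surcharge: 20% of $100,620 = $20,124
Total penalty: $100,620 + $20,124 = $120,744

$120,744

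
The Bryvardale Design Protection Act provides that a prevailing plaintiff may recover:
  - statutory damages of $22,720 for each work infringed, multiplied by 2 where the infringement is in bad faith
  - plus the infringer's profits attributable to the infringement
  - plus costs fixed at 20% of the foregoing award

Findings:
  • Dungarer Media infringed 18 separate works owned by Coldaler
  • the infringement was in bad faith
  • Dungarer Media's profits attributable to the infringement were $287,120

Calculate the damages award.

$1,326,048

Statutory damages: 18 × $22,720 = $408,960
Doubled: 2 × $408,960 = $817,920
Combined award: $817,920 + $287,120 = $1,105,040
Costs: 20% of $1,105,040 = $221,008
Award plus costs: $1,105,040 + $221,008 = $1,326,048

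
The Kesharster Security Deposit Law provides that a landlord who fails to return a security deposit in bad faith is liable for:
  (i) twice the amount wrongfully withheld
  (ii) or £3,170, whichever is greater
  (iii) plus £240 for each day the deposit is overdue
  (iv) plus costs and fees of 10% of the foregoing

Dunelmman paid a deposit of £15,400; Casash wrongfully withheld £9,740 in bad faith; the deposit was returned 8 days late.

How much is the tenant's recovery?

Doubled: 2 × £9,740 = £19,480
Minimum £3,170: £19,480 meets the minimum, no increase.
Late-return penalty: 8 × £240 = £1,920
Damages plus late penalty: £19,480 + £1,920 = £21,400
Costs and fees: 10% of £21,400 = £2,140
Total recovery: £21,400 + £2,140 = £23,540

£23,540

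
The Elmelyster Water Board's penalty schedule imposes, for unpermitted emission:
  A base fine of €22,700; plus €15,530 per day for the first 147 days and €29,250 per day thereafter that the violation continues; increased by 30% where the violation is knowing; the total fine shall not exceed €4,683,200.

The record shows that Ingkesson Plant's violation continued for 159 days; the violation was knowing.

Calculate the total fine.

€3,453,593

First 147 days: 147 × €15,530 = €2,282,910
Remaining days: (159 − 147) × €29,250 = €351,000
Per-day component: €2,282,910 + €351,000 = €2,633,910
Base plus per-day: €22,700 + €2,633,910 = €2,656,610
Enhancement: 30% of €2,656,610 = €796,983
Enhanced fine: €2,656,610 + €796,983 = €3,453,593
Cap at €4,683,200: €3,453,593 is within the cap, no reduction.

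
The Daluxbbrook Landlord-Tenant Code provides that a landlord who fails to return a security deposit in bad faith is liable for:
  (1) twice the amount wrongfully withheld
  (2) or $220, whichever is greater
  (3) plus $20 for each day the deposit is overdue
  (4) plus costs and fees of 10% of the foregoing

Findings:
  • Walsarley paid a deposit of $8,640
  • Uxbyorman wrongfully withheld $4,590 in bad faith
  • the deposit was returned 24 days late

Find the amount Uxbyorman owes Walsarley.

$10,626

Doubled: 2 × $4,590 = $9,180
Minimum $220: $9,180 meets the minimum, no increase.
Late-return penalty: 24 × $20 = $480
Damages plus late penalty: $9,180 + $480 = $9,660
Costs and fees: 10% of $9,660 = $966
Total recovery: $9,660 + $966 = $10,626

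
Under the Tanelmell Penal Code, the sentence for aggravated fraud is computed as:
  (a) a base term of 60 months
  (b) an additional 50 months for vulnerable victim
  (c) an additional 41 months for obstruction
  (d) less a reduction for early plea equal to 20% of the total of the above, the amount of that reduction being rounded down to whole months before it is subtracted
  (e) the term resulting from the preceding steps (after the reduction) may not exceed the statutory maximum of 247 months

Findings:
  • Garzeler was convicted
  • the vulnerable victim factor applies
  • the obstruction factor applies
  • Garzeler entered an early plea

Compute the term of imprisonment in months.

121 months

Vulnerable victim enhancement: +50 months
Obstruction enhancement: +41 months
Adjusted term: 60 months + 50 months + 41 months = 151 months
Early plea reduction: 20% of 151 months = 30 months (rounded down)
After reduction: 151 − 30 = 121 months
Cap at 247 months: 121 months is within the cap, no reduction.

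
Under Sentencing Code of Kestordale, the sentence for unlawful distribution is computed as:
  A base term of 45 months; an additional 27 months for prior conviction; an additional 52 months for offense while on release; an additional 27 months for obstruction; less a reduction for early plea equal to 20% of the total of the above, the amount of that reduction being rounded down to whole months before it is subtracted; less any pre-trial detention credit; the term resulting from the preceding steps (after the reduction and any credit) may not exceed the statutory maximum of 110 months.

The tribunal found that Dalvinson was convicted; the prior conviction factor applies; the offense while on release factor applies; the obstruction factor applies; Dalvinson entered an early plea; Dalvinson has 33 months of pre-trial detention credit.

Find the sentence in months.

88 months

Prior conviction enhancement: +27 months
Offense while on release enhancement: +52 months
Obstruction enhancement: +27 months
Adjusted term: 45 months + 27 months + 52 months + 27 months = 151 months
Early plea reduction: 20% of 151 months = 30 months (rounded down)
After reduction: 151 − 30 = 121 months
Less pre-trial detention credit: 121 months − 33 months = 88 months
Cap at 110 months: 88 months is within the cap, no reduction.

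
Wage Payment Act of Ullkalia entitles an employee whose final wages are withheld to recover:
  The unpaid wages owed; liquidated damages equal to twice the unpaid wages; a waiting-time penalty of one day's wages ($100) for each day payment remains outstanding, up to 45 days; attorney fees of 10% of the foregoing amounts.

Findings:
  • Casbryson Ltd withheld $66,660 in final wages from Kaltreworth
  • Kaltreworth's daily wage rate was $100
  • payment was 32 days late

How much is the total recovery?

$223,498

Doubled: 2 × $66,660 = $133,320
Penalty days: min(32, 45) = 32
Waiting-time penalty: 32 × $100 = $3,200
Subtotal: $66,660 + $133,320 + $3,200 = $203,180
Attorney fees: 10% of $203,180 = $20,318
Total award: $203,180 + $20,318 = $223,498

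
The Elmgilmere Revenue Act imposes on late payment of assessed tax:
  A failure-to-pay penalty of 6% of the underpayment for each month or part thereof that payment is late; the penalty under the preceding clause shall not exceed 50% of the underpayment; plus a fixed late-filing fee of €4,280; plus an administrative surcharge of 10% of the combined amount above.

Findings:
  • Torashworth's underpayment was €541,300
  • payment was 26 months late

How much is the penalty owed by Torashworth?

€302,423

Accrued rate: 6% × 26 = 156%, capped at 50% → 50%
Failure-to-pay penalty: 50% of €541,300 = €270,650
Penalty before surcharge: €270,650 + €4,280 = €274,930
Administrative surcharge: 10% of €274,930 = €27,493
Total penalty: €274,930 + €27,493 = €302,423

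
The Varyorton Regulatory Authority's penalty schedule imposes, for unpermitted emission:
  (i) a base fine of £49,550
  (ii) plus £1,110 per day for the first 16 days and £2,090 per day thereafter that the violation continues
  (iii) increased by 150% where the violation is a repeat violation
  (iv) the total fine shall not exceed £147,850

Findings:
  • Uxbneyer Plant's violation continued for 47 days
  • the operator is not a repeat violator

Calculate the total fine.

First 16 days: 16 × £1,110 = £17,760
Remaining days: (47 − 16) × £2,090 = £64,790
Per-day component: £17,760 + £64,790 = £82,550
Base plus per-day: £49,550 + £82,550 = £132,100
The operator is not a repeat violator: no 150% increase.
Cap at £147,850: £132,100 is within the cap, no reduction.

£132,100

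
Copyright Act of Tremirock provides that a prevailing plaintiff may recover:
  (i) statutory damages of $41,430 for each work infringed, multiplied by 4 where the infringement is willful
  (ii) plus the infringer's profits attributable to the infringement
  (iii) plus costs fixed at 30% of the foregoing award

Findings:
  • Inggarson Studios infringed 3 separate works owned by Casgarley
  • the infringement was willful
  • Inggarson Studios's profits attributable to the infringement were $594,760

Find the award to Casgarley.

Statutory damages: 3 × $41,430 = $124,290
Multiplied by 4: 4 × $124,290 = $497,160
Combined award: $497,160 + $594,760 = $1,091,920
Costs: 30% of $1,091,920 = $327,576
Award plus costs: $1,091,920 + $327,576 = $1,419,496

$1,419,496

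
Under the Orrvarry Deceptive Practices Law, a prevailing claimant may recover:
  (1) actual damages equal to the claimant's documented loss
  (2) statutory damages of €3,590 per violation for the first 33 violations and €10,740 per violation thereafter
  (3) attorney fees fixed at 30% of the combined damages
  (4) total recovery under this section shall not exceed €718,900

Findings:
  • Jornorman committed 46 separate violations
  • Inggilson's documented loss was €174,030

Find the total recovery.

€561,756

First 33 violations: 33 × €3,590 = €118,470
Remaining violations: (46 − 33) × €10,740 = €139,620
Statutory damages: €118,470 + €139,620 = €258,090
Combined damages: €174,030 + €258,090 = €432,120
Attorney fees: 30% of €432,120 = €129,636
Total before cap: €432,120 + €129,636 = €561,756
Cap at €718,900: €561,756 is within the cap, no reduction.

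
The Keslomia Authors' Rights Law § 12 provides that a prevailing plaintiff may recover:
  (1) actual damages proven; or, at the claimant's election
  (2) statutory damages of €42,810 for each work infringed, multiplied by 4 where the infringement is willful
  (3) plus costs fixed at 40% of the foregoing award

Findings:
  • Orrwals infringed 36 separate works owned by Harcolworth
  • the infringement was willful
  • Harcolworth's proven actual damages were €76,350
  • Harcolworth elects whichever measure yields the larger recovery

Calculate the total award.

€8,630,496

Statutory damages: 36 × €42,810 = €1,541,160
Multiplied by 4: 4 × €1,541,160 = €6,164,640
Greater of actual damages (€76,350) or enhanced statutory damages (€6,164,640): €6,164,640
Costs: 40% of €6,164,640 = €2,465,856
Award plus costs: €6,164,640 + €2,465,856 = €8,630,496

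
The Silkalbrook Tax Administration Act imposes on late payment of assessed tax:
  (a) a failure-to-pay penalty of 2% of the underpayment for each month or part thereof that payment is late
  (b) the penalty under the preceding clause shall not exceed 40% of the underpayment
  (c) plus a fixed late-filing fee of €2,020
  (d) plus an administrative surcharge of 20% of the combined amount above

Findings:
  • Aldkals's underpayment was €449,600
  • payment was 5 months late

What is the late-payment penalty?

Accrued rate: 2% × 5 = 10%, capped at 40% → 10%
Failure-to-pay penalty: 10% of €449,600 = €44,960
Penalty before surcharge: €44,960 + €2,020 = €46,980
Administrative surcharge: 20% of €46,980 = €9,396
Total penalty: €46,980 + €9,396 = €56,376

€56,376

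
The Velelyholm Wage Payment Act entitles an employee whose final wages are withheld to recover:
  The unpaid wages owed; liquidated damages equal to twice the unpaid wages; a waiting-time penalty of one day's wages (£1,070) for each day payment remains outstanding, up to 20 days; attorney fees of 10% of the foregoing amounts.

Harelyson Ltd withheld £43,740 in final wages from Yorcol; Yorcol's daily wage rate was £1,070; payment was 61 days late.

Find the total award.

£167,882

Doubled: 2 × £43,740 = £87,480
Penalty days: min(61, 20) = 20
Waiting-time penalty: 20 × £1,070 = £21,400
Subtotal: £43,740 + £87,480 + £21,400 = £152,620
Attorney fees: 10% of £152,620 = £15,262
Total award: £152,620 + £15,262 = £167,882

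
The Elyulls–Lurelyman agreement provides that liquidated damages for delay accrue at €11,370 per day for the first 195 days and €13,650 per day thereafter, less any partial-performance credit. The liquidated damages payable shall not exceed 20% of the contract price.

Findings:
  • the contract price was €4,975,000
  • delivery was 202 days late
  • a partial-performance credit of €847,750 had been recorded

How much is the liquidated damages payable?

€995,000

First 195 days: 195 × €11,370 = €2,217,150
Remaining days: (202 − 195) × €13,650 = €95,550
Accrued per-day damages: €2,217,150 + €95,550 = €2,312,700
Less partial-performance credit: €2,312,700 − €847,750 = €1,464,950
Cap: 20% of €4,975,000 = €995,000
Cap at €995,000: €1,464,950 exceeds the cap → €995,000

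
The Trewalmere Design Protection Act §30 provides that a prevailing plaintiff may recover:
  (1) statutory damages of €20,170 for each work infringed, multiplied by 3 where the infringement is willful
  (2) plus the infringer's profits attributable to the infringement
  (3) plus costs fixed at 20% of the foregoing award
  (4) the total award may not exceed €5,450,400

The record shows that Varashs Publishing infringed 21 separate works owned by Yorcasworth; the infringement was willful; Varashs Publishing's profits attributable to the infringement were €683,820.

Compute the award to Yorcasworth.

€2,345,436

Statutory damages: 21 × €20,170 = €423,570
Trebled: 3 × €423,570 = €1,270,710
Combined award: €1,270,710 + €683,820 = €1,954,530
Costs: 20% of €1,954,530 = €390,906
Award plus costs: €1,954,530 + €390,906 = €2,345,436
Cap at €5,450,400: €2,345,436 is within the cap, no reduction.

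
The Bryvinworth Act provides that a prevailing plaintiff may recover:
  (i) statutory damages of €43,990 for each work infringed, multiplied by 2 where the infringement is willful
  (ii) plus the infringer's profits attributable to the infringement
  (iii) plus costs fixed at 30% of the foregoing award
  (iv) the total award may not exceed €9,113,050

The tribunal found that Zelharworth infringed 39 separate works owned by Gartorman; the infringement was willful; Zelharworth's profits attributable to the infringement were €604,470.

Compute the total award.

€5,246,397

Statutory damages: 39 × €43,990 = €1,715,610
Doubled: 2 × €1,715,610 = €3,431,220
Combined award: €3,431,220 + €604,470 = €4,035,690
Costs: 30% of €4,035,690 = €1,210,707
Award plus costs: €4,035,690 + €1,210,707 = €5,246,397
Cap at €9,113,050: €5,246,397 is within the cap, no reduction.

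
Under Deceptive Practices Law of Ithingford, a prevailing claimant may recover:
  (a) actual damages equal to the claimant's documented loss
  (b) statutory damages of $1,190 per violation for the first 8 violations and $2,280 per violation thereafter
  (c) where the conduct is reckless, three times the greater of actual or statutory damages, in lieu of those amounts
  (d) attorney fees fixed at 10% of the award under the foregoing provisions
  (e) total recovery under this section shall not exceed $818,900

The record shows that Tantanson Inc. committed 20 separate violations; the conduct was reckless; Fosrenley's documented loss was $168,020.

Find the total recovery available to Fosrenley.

First 8 violations: 8 × $1,190 = $9,520
Remaining violations: (20 − 8) × $2,280 = $27,360
Statutory damages: $9,520 + $27,360 = $36,880
Greater of actual damages ($168,020) or statutory damages ($36,880): $168,020
Trebled: 3 × $168,020 = $504,060
Attorney fees: 10% of $504,060 = $50,406
Total before cap: $504,060 + $50,406 = $554,466
Cap at $818,900: $554,466 is within the cap, no reduction.

$554,466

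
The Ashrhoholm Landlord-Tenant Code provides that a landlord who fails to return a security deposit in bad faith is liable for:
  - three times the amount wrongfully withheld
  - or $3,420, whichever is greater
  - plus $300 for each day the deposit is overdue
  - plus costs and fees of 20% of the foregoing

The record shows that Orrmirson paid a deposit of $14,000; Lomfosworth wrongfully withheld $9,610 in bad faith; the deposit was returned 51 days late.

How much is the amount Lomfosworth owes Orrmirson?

Trebled: 3 × $9,610 = $28,830
Minimum $3,420: $28,830 meets the minimum, no increase.
Late-return penalty: 51 × $300 = $15,300
Damages plus late penalty: $28,830 + $15,300 = $44,130
Costs and fees: 20% of $44,130 = $8,826
Total recovery: $44,130 + $8,826 = $52,956

$52,956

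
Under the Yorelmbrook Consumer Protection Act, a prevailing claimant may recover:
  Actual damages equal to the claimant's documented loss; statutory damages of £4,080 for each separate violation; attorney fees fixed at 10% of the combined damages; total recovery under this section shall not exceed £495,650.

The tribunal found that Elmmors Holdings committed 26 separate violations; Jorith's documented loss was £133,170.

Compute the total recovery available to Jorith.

£263,175

Statutory damages: 26 × £4,080 = £106,080
Combined damages: £133,170 + £106,080 = £239,250
Attorney fees: 10% of £239,250 = £23,925
Total before cap: £239,250 + £23,925 = £263,175
Cap at £495,650: £263,175 is within the cap, no reduction.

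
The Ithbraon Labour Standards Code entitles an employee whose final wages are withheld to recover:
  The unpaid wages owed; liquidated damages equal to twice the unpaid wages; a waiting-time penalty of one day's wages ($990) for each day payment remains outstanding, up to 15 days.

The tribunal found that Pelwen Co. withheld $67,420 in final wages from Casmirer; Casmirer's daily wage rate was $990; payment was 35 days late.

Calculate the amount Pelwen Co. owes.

Doubled: 2 × $67,420 = $134,840
Penalty days: min(35, 15) = 15
Waiting-time penalty: 15 × $990 = $14,850
Total award: $67,420 + $134,840 + $14,850 = $217,110

$217,110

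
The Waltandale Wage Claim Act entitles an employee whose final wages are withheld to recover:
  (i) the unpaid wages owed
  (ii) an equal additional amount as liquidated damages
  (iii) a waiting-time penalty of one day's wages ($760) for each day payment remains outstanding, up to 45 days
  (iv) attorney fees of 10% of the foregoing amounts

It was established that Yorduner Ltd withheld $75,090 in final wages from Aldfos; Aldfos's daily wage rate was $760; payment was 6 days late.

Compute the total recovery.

Liquidated damages (equal amount): $75,090
Penalty days: min(6, 45) = 6
Waiting-time penalty: 6 × $760 = $4,560
Subtotal: $75,090 + $75,090 + $4,560 = $154,740
Attorney fees: 10% of $154,740 = $15,474
Total award: $154,740 + $15,474 = $170,214

$170,214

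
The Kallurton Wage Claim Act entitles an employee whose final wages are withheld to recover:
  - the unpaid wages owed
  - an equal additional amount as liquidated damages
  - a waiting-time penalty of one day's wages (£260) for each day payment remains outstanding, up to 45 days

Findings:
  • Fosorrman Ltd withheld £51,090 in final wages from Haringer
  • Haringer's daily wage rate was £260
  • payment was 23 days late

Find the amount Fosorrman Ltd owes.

Liquidated damages (equal amount): £51,090
Penalty days: min(23, 45) = 23
Waiting-time penalty: 23 × £260 = £5,980
Total award: £51,090 + £51,090 + £5,980 = £108,160

£108,160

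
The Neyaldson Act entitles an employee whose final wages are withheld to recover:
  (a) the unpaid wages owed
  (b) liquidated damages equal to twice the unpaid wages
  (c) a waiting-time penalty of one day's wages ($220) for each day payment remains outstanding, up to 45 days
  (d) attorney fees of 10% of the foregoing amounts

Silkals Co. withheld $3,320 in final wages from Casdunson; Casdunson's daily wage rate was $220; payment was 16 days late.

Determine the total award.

$14,828

Doubled: 2 × $3,320 = $6,640
Penalty days: min(16, 45) = 16
Waiting-time penalty: 16 × $220 = $3,520
Subtotal: $3,320 + $6,640 + $3,520 = $13,480
Attorney fees: 10% of $13,480 = $1,348
Total award: $13,480 + $1,348 = $14,828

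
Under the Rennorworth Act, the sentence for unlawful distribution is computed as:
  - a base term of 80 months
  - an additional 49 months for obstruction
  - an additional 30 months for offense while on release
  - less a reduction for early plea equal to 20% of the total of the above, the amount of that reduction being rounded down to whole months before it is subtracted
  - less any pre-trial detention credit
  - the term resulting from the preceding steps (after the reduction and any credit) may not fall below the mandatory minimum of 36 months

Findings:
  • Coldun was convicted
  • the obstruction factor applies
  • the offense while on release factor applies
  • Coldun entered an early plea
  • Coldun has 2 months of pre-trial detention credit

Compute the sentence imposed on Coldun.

Obstruction enhancement: +49 months
Offense while on release enhancement: +30 months
Adjusted term: 80 months + 49 months + 30 months = 159 months
Early plea reduction: 20% of 159 months = 31 months (rounded down)
After reduction: 159 − 31 = 128 months
Less pre-trial detention credit: 128 months − 2 months = 126 months
Minimum 36 months: 126 months meets the minimum, no increase.

Sentence: 126 months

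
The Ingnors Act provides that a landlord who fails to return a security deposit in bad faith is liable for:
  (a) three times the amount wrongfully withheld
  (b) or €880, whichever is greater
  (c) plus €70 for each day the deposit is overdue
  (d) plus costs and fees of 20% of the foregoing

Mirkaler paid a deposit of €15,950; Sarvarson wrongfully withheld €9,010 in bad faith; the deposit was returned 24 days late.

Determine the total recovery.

€34,452

Trebled: 3 × €9,010 = €27,030
Minimum €880: €27,030 meets the minimum, no increase.
Late-return penalty: 24 × €70 = €1,680
Damages plus late penalty: €27,030 + €1,680 = €28,710
Costs and fees: 20% of €28,710 = €5,742
Total recovery: €28,710 + €5,742 = €34,452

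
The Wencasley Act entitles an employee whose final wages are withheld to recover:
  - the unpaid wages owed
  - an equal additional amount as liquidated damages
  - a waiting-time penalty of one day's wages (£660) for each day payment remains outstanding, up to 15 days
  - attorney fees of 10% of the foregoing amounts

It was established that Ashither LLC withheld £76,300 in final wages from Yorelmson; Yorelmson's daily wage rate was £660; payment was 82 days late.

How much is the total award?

Liquidated damages (equal amount): £76,300
Penalty days: min(82, 15) = 15
Waiting-time penalty: 15 × £660 = £9,900
Subtotal: £76,300 + £76,300 + £9,900 = £162,500
Attorney fees: 10% of £162,500 = £16,250
Total award: £162,500 + £16,250 = £178,750

£178,750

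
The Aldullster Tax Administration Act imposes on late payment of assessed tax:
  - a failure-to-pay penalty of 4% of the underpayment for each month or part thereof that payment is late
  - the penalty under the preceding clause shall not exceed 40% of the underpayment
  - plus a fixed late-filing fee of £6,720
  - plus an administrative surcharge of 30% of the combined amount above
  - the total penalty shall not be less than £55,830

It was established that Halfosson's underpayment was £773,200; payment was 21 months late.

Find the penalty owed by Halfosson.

Accrued rate: 4% × 21 = 84%, capped at 40% → 40%
Failure-to-pay penalty: 40% of £773,200 = £309,280
Penalty before surcharge: £309,280 + £6,720 = £316,000
Administrative surcharge: 30% of £316,000 = £94,800
Total penalty: £316,000 + £94,800 = £410,800
Minimum £55,830: £410,800 meets the minimum, no increase.

£410,800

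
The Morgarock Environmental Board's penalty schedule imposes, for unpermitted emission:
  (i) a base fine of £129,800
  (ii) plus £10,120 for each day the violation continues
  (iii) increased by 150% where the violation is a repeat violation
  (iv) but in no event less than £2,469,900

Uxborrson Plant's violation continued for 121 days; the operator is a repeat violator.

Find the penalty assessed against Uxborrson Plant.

Per-day component: 121 × £10,120 = £1,224,520
Base plus per-day: £129,800 + £1,224,520 = £1,354,320
Enhancement: 150% of £1,354,320 = £2,031,480
Enhanced fine: £1,354,320 + £2,031,480 = £3,385,800
Minimum £2,469,900: £3,385,800 meets the minimum, no increase.

£3,385,800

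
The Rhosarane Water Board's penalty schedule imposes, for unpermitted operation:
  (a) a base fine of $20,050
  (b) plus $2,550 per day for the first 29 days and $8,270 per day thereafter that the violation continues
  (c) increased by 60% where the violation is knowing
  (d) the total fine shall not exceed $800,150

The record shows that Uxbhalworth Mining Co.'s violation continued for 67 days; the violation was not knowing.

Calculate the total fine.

$408,260

First 29 days: 29 × $2,550 = $73,950
Remaining days: (67 − 29) × $8,270 = $314,260
Per-day component: $73,950 + $314,260 = $388,210
Base plus per-day: $20,050 + $388,210 = $408,260
The violation was not knowing: no 60% increase.
Cap at $800,150: $408,260 is within the cap, no reduction.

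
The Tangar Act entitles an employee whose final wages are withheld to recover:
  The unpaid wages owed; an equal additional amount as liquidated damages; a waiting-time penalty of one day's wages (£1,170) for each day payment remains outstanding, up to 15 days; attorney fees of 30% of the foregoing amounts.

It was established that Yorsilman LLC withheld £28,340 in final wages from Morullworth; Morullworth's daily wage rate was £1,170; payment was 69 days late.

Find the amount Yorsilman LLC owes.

Liquidated damages (equal amount): £28,340
Penalty days: min(69, 15) = 15
Waiting-time penalty: 15 × £1,170 = £17,550
Subtotal: £28,340 + £28,340 + £17,550 = £74,230
Attorney fees: 30% of £74,230 = £22,269
Total award: £74,230 + £22,269 = £96,499

£96,499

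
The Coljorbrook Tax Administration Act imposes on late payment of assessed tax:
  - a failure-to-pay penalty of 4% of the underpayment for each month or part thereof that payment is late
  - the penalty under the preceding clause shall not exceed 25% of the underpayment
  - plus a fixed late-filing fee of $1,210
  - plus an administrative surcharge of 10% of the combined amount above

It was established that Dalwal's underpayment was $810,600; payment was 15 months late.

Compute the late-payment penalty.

Accrued rate: 4% × 15 = 60%, capped at 25% → 25%
Failure-to-pay penalty: 25% of $810,600 = $202,650
Penalty before surcharge: $202,650 + $1,210 = $203,860
Administrative surcharge: 10% of $203,860 = $20,386
Total penalty: $203,860 + $20,386 = $224,246

Penalty: $224,246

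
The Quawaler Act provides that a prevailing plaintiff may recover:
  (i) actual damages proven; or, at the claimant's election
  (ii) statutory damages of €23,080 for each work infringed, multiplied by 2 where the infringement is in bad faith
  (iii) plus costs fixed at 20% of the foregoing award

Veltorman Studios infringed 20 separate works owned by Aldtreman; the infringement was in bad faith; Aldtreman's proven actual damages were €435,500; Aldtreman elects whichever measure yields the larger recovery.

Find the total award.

Statutory damages: 20 × €23,080 = €461,600
Doubled: 2 × €461,600 = €923,200
Greater of actual damages (€435,500) or enhanced statutory damages (€923,200): €923,200
Costs: 20% of €923,200 = €184,640
Award plus costs: €923,200 + €184,640 = €1,107,840

€1,107,840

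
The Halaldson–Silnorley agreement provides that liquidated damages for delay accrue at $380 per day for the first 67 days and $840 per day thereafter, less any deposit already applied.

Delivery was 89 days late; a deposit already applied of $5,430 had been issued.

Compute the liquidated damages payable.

$38,510

First 67 days: 67 × $380 = $25,460
Remaining days: (89 − 67) × $840 = $18,480
Accrued per-day damages: $25,460 + $18,480 = $43,940
Less deposit already applied: $43,940 − $5,430 = $38,510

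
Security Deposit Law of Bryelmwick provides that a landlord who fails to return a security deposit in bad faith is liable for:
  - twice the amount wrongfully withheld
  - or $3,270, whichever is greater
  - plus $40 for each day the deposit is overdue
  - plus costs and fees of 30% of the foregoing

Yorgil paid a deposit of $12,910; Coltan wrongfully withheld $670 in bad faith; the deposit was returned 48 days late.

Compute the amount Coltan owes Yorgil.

Doubled: 2 × $670 = $1,340
Minimum $3,270: $1,340 is below the minimum → $3,270
Late-return penalty: 48 × $40 = $1,920
Damages plus late penalty: $3,270 + $1,920 = $5,190
Costs and fees: 30% of $5,190 = $1,557
Total recovery: $5,190 + $1,557 = $6,747

Recovery: $6,747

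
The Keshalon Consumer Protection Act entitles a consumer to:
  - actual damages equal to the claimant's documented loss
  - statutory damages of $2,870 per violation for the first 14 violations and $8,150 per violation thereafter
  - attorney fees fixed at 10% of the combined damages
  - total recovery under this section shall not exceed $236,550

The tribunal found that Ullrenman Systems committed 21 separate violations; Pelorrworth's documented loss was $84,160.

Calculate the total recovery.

First 14 violations: 14 × $2,870 = $40,180
Remaining violations: (21 − 14) × $8,150 = $57,050
Statutory damages: $40,180 + $57,050 = $97,230
Combined damages: $84,160 + $97,230 = $181,390
Attorney fees: 10% of $181,390 = $18,139
Total before cap: $181,390 + $18,139 = $199,529
Cap at $236,550: $199,529 is within the cap, no reduction.

$199,529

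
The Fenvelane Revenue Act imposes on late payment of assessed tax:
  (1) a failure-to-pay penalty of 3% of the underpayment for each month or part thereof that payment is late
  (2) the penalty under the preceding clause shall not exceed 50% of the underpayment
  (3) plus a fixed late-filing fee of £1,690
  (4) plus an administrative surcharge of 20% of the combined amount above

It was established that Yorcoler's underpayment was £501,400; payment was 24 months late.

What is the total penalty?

£302,868

Accrued rate: 3% × 24 = 72%, capped at 50% → 50%
Failure-to-pay penalty: 50% of £501,400 = £250,700
Penalty before surcharge: £250,700 + £1,690 = £252,390
Administrative surcharge: 20% of £252,390 = £50,478
Total penalty: £252,390 + £50,478 = £302,868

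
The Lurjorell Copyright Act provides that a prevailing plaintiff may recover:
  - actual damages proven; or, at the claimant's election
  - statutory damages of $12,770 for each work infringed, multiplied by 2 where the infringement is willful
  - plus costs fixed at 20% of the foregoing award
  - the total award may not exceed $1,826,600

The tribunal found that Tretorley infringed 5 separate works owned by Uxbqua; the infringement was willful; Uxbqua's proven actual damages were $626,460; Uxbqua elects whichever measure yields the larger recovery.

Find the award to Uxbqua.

$751,752

Statutory damages: 5 × $12,770 = $63,850
Doubled: 2 × $63,850 = $127,700
Greater of actual damages ($626,460) or enhanced statutory damages ($127,700): $626,460
Costs: 20% of $626,460 = $125,292
Award plus costs: $626,460 + $125,292 = $751,752
Cap at $1,826,600: $751,752 is within the cap, no reduction.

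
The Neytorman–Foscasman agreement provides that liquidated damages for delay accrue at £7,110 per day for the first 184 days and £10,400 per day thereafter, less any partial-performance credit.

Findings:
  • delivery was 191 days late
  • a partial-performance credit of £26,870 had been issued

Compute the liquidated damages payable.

First 184 days: 184 × £7,110 = £1,308,240
Remaining days: (191 − 184) × £10,400 = £72,800
Accrued per-day damages: £1,308,240 + £72,800 = £1,381,040
Less partial-performance credit: £1,381,040 − £26,870 = £1,354,170

£1,354,170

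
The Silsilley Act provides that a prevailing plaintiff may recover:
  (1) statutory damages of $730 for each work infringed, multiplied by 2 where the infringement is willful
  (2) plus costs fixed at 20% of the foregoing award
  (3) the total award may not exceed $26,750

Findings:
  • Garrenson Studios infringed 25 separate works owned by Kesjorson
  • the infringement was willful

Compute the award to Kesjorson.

$26,750

Statutory damages: 25 × $730 = $18,250
Doubled: 2 × $18,250 = $36,500
Costs: 20% of $36,500 = $7,300
Award plus costs: $36,500 + $7,300 = $43,800
Cap at $26,750: $43,800 exceeds the cap → $26,750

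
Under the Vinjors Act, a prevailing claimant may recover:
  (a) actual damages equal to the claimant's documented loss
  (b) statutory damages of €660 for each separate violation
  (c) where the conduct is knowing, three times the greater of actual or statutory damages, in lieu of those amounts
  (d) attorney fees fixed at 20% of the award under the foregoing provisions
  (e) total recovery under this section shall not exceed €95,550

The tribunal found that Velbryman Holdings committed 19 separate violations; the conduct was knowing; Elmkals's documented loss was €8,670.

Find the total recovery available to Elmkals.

€45,144

Statutory damages: 19 × €660 = €12,540
Greater of actual damages (€8,670) or statutory damages (€12,540): €12,540
Trebled: 3 × €12,540 = €37,620
Attorney fees: 20% of €37,620 = €7,524
Total before cap: €37,620 + €7,524 = €45,144
Cap at €95,550: €45,144 is within the cap, no reduction.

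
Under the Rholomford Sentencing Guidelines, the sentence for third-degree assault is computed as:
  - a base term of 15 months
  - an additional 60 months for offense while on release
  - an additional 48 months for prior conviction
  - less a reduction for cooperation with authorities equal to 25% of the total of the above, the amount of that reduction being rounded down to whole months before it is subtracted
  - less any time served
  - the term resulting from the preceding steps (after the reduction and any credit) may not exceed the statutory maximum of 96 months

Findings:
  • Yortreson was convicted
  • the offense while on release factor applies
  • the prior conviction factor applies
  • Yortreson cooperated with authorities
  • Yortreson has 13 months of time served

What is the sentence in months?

Offense while on release enhancement: +60 months
Prior conviction enhancement: +48 months
Adjusted term: 15 months + 60 months + 48 months = 123 months
Cooperation with authorities reduction: 25% of 123 months = 30 months (rounded down)
After reduction: 123 − 30 = 93 months
Less time served: 93 months − 13 months = 80 months
Cap at 96 months: 80 months is within the cap, no reduction.

80 months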